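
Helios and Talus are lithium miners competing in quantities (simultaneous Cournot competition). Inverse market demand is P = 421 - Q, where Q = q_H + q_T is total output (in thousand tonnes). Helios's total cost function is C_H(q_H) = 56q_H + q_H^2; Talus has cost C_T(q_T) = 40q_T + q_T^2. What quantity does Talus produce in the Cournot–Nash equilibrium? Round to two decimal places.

77.27

Helios's profit: π_H = (421 - Q)q_H - (56q_H + q_H²). Setting ∂π_H/∂q_H = 0: 365 - 4q_H - (q_T) = 0.
Talus's first-order condition: 381 - 4q_T - (q_H) = 0.
So q_H = (365 - q_T)/4 and q_T = (381 - q_H)/4.
Solving the pair: q_H = 1079/15, q_T = 1159/15.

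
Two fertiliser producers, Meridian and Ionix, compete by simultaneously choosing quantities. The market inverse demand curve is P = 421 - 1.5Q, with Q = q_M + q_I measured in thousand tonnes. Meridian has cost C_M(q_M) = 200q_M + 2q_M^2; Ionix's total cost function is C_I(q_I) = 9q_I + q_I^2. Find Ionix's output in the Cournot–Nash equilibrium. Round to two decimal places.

77.94

Meridian's profit: π_M = (421 - 1.5Q)q_M - (200q_M + 2q_M²). Setting ∂π_M/∂q_M = 0: 221 - 7q_M - (3/2)(q_I) = 0.
Ionix's profit: π_I = (421 - 1.5Q)q_I - (9q_I + q_I²). Setting ∂π_I/∂q_I = 0: 412 - 5q_I - (3/2)(q_M) = 0.
Rearranging gives the reaction functions q_M = (221 - (3/2)q_I)/7 and q_I = (412 - (3/2)q_M)/5.
Solving the pair: q_M = 1948/131, q_I = 77.9389.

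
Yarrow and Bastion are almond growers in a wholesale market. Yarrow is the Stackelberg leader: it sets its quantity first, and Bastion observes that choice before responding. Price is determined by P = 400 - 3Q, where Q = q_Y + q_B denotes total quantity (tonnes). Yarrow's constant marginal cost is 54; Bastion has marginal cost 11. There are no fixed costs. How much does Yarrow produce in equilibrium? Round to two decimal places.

50.50

Solve by backward induction. Given q_Y, the follower Bastion maximises π_B = (400 - 3q_Y - 3q_B)q_B - 11q_B.
Follower FOC: 389 - 3q_Y - 6q_B = 0, so q_B(q_Y) = (389 - 3q_Y)/6.
The leader anticipates this reaction. Substituting into P = 400 - 3Q gives P = 411/2 - (3/2)q_Y, so π_Y = (411/2 - (3/2)q_Y)q_Y - 54q_Y.
The leader's first-order condition 303/2 - 3q_Y = 0 yields q_Y = 101/2.
Then q_B = (389 - 3·(101/2))/6 = 475/12.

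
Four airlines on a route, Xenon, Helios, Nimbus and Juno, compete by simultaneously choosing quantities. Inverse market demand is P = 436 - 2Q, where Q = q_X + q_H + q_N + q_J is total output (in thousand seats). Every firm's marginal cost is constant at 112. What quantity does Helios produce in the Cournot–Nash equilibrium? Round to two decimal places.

A representative firm's profit is π_i = q_i(436 - 2Q) - 112q_i.
First-order condition (treating rivals' output as given): 324 - 4q_i - 2·Σ_{j≠i} q_j = 0.
With identical firms every q_j equals q_i, so Σ_{j≠i} q_j = 3q_i and 324 = 10q_i, giving q_i = 162/5.

32.40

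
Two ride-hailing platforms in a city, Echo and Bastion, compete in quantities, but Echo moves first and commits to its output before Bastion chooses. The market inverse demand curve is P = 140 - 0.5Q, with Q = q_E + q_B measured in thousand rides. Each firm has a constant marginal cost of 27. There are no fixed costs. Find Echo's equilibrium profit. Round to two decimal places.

3192.25

Solve by backward induction. Given q_E, the follower Bastion maximises π_B = (140 - (1/2)q_E - (1/2)q_B)q_B - 27q_B.
Setting the follower's marginal profit to zero, 113 - (1/2)q_E - q_B = 0, i.e. q_B = (113 - (1/2)q_E).
Echo substitutes q_B(q_E) into its own profit: π_E = q_E(140 - (1/2)q_E - (113 - (1/2)q_E)/2) - 27q_E = (167/2 - (1/4)q_E)q_E - 27q_E.
The leader's first-order condition 113/2 - (1/2)q_E = 0 yields q_E = 113.
Then q_B = (113 - (1/2)·113) = 113/2.
Price P = 140 - (1/2)·(339/2) = 221/4.
Echo's profit: (221/4 - 27)·113 = 3192.2500.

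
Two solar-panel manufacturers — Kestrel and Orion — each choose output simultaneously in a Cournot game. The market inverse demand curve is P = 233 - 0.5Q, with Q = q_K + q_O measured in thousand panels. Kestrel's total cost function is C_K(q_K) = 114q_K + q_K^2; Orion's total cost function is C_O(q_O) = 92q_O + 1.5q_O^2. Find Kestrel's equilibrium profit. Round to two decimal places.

Kestrel's profit: π_K = (233 - 0.5Q)q_K - (114q_K + q_K²). Setting ∂π_K/∂q_K = 0: 119 - 3q_K - (1/2)(q_O) = 0.
Orion's profit: π_O = (233 - 0.5Q)q_O - (92q_O + (3/2)q_O²). Setting ∂π_O/∂q_O = 0: 141 - 4q_O - (1/2)(q_K) = 0.
Best responses: q_K = (119 - (1/2)q_O)/3, q_O = (141 - (1/2)q_K)/4.
Substituting one into the other gives q_K = 1622/47 and q_O = 1454/47.
Price P = 233 - (1/2)·65.4468 = 200.2766.
Kestrel's profit: 200.2766·(1622/47) - 114·(1622/47) - (1622/47)² = 1786.4762.

1786.48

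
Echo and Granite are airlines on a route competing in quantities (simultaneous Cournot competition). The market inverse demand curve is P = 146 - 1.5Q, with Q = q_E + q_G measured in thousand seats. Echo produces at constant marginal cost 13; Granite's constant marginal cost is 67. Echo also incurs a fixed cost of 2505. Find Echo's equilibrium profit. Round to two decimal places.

Echo's profit: π_E = (146 - 1.5Q)q_E - (13q_E). Setting ∂π_E/∂q_E = 0: 133 - 3q_E - (3/2)(q_G) = 0.
Granite's first-order condition: 79 - 3q_G - (3/2)(q_E) = 0.
Best responses: q_E = (133 - (3/2)q_G)/3, q_G = (79 - (3/2)q_E)/3.
Substituting one into the other gives q_E = 374/9 and q_G = 50/9.
Price P = 146 - (3/2)·(424/9) = 226/3.
Echo's profit: (226/3 - 13)·(374/9) - 2505 = 85.2963.

85.30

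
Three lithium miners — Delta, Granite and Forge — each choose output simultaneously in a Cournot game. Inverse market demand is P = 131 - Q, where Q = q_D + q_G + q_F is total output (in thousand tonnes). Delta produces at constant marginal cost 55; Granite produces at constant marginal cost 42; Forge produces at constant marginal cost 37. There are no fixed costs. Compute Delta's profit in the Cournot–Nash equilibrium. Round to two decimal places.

Delta's profit: π_D = (131 - Q)q_D - (55q_D). Setting ∂π_D/∂q_D = 0: 76 - 2q_D - (q_G + q_F) = 0.
Granite's profit: π_G = (131 - Q)q_G - (42q_G). Setting ∂π_G/∂q_G = 0: 89 - 2q_G - (q_D + q_F) = 0.
Forge's first-order condition: 94 - 2q_F - (q_D + q_G) = 0.
Summing all 3 equations gives 259 − 4Q = 0, hence Q = 259/4.
Back-substituting: q_D = (76 − 259/4) = 45/4, q_G = (89 − 259/4) = 97/4, q_F = (94 − 259/4) = 117/4.
Price P = 131 - 259/4 = 265/4.
Delta's profit: (265/4 - 55)·(45/4) = 126.5625.

126.56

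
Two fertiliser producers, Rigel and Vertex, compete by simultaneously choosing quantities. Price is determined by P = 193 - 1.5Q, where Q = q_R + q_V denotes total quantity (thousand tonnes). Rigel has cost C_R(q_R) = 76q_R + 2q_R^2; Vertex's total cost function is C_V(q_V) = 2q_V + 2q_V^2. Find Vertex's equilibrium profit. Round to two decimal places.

Rigel's profit: π_R = (193 - 1.5Q)q_R - (76q_R + 2q_R²). Setting ∂π_R/∂q_R = 0: 117 - 7q_R - (3/2)(q_V) = 0.
Vertex's profit: π_V = (193 - 1.5Q)q_V - (2q_V + 2q_V²). Setting ∂π_V/∂q_V = 0: 191 - 7q_V - (3/2)(q_R) = 0.
So q_R = (117 - (3/2)q_V)/7 and q_V = (191 - (3/2)q_R)/7.
Substituting one into the other gives q_R = 11.3904 and q_V = 24.8449.
Price P = 193 - (3/2)·(616/17) = 138.6471.
Vertex's profit: 138.6471·24.8449 - 2·24.8449 - 2·24.8449² = 2160.4451.

2160.45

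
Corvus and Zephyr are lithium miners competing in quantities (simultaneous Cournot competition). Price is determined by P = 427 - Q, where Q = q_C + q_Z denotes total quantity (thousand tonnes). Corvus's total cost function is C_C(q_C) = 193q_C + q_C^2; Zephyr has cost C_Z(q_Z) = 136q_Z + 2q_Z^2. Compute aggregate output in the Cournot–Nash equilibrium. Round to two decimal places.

Corvus's profit: π_C = (427 - Q)q_C - (193q_C + q_C²). Setting ∂π_C/∂q_C = 0: 234 - 4q_C - (q_Z) = 0.
Zephyr's profit: π_Z = (427 - Q)q_Z - (136q_Z + 2q_Z²). Setting ∂π_Z/∂q_Z = 0: 291 - 6q_Z - (q_C) = 0.
So q_C = (234 - q_Z)/4 and q_Z = (291 - q_C)/6.
Solving the pair: q_C = 1113/23, q_Z = 930/23.
Total output Q = 1113/23 + 930/23 = 88.8261.

88.83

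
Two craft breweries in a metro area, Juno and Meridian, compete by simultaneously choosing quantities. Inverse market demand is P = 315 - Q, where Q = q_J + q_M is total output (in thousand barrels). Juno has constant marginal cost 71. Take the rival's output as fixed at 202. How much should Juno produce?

With the rival's output fixed at 202, Juno's profit is π_J = (315 - 202 - q_J)q_J - (71q_J) = (113 - q_J)q_J - (71q_J).
∂π_J/∂q_J = 42 - 2q_J = 0, so q_J = 21.

21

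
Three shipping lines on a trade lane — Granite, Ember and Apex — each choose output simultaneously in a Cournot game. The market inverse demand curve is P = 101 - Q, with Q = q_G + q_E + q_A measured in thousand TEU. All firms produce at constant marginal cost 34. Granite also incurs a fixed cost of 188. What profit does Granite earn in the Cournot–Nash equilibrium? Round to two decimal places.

92.56

A representative firm's profit is π_i = q_i(101 - Q) - 34q_i.
First-order condition (treating rivals' output as given): 67 - 2q_i - Σ_{j≠i} q_j = 0.
By symmetry each firm produces the same amount; substituting Σ_{j≠i} q_j = 2q_i yields q_i = 67/4.
Price P = 101 - 201/4 = 203/4.
Granite's profit: (203/4 - 34)·(67/4) - 188 = 1481/16.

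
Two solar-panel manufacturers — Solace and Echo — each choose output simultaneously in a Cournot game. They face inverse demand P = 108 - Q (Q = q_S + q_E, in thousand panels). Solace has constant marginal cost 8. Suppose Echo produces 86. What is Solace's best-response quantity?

With the rival's output fixed at 86, Solace's profit is π_S = (108 - 86 - q_S)q_S - (8q_S) = (22 - q_S)q_S - (8q_S).
∂π_S/∂q_S = 14 - 2q_S = 0, so q_S = 7.

7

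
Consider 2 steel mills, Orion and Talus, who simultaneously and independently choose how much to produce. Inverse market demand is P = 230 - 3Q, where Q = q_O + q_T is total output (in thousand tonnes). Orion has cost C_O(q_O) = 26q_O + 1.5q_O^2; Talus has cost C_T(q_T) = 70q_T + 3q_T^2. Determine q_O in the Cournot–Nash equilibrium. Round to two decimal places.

19.88

Orion's profit: π_O = (230 - 3Q)q_O - (26q_O + (3/2)q_O²). Setting ∂π_O/∂q_O = 0: 204 - 9q_O - 3(q_T) = 0.
Talus's profit: π_T = (230 - 3Q)q_T - (70q_T + 3q_T²). Setting ∂π_T/∂q_T = 0: 160 - 12q_T - 3(q_O) = 0.
So q_O = (204 - 3q_T)/9 and q_T = (160 - 3q_O)/12.
Substituting one into the other gives q_O = 656/33 and q_T = 92/11.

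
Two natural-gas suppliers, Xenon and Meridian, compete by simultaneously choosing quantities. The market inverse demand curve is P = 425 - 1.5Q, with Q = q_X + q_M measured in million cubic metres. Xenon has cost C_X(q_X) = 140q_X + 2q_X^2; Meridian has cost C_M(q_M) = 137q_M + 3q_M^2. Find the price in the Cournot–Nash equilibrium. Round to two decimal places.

Xenon's profit: π_X = (425 - 1.5Q)q_X - (140q_X + 2q_X²). Setting ∂π_X/∂q_X = 0: 285 - 7q_X - (3/2)(q_M) = 0.
Meridian's first-order condition: 288 - 9q_M - (3/2)(q_X) = 0.
Best responses: q_X = (285 - (3/2)q_M)/7, q_M = (288 - (3/2)q_X)/9.
Solving the pair: q_X = 316/9, q_M = 706/27.
Total output Q = 1654/27, so price P = 425 - (3/2)·(1654/27) = 333.1111.

333.11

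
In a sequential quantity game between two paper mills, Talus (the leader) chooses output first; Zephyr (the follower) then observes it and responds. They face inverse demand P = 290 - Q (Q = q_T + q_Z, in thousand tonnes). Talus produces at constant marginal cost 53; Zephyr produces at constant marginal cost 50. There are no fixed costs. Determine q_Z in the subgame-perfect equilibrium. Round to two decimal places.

61.50

The follower Zephyr best-responds to any q_T: π_Z = (290 - Q)q_Z - 50q_Z.
Follower FOC: 240 - q_T - 2q_Z = 0, so q_Z(q_T) = (240 - q_T)/2.
The leader anticipates this reaction. Substituting into P = 290 - Q gives P = 170 - (1/2)q_T, so π_T = (170 - (1/2)q_T)q_T - 53q_T.
The leader's first-order condition 117 - q_T = 0 yields q_T = 117.
Then q_Z = (240 - 117)/2 = 123/2.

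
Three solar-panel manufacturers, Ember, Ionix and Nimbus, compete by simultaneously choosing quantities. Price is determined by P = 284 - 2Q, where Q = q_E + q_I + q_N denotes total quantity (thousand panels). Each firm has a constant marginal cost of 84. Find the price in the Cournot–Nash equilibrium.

A representative firm's profit is π_i = q_i(284 - 2Q) - 84q_i.
Setting ∂π_i/∂q_i = 0 with rivals' quantities fixed: 200 - 4q_i - 2·Σ_{j≠i} q_j = 0.
With identical firms every q_j equals q_i, so Σ_{j≠i} q_j = 2q_i and 200 = 8q_i, giving q_i = 25.
Total output Q = 75, so price P = 284 - 2·75 = 134.

134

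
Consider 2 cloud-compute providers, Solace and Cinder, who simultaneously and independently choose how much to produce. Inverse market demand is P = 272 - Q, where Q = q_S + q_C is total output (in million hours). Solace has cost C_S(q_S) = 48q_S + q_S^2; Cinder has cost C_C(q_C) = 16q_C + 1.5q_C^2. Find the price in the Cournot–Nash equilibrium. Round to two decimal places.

Solace's profit: π_S = (272 - Q)q_S - (48q_S + q_S²). Setting ∂π_S/∂q_S = 0: 224 - 4q_S - (q_C) = 0.
Cinder's first-order condition: 256 - 5q_C - (q_S) = 0.
Rearranging gives the reaction functions q_S = (224 - q_C)/4 and q_C = (256 - q_S)/5.
Solving the pair: q_S = 864/19, q_C = 800/19.
Total output Q = 1664/19, so price P = 272 - 1664/19 = 184.4211.

184.42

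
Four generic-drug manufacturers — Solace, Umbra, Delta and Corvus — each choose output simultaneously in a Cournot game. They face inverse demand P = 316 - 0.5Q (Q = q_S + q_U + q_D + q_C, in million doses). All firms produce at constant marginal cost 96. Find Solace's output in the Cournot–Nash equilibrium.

88

A representative firm's profit is π_i = q_i(316 - 0.5Q) - 96q_i.
Setting ∂π_i/∂q_i = 0 with rivals' quantities fixed: 220 - q_i - (1/2)·Σ_{j≠i} q_j = 0.
By symmetry each firm produces the same amount; substituting Σ_{j≠i} q_j = 3q_i yields q_i = 220/(5/2) = 88.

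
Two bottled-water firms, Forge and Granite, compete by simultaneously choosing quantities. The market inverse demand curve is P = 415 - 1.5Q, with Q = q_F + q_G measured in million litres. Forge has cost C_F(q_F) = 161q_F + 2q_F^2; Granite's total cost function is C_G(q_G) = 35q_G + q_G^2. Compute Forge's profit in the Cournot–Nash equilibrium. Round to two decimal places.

1598.97

Forge's profit: π_F = (415 - 1.5Q)q_F - (161q_F + 2q_F²). Setting ∂π_F/∂q_F = 0: 254 - 7q_F - (3/2)(q_G) = 0.
Granite's profit: π_G = (415 - 1.5Q)q_G - (35q_G + q_G²). Setting ∂π_G/∂q_G = 0: 380 - 5q_G - (3/2)(q_F) = 0.
So q_F = (254 - (3/2)q_G)/7 and q_G = (380 - (3/2)q_F)/5.
Solving the pair: q_F = 21.3740, q_G = 69.5878.
Price P = 415 - (3/2)·90.9618 = 278.5573.
Forge's profit: 278.5573·21.3740 - 161·21.3740 - 2·21.3740² = 1598.9744.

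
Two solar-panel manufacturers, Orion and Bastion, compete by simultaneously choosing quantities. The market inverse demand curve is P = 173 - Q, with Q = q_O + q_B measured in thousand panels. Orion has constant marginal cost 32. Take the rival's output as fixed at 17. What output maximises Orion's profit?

With the rival's output fixed at 17, Orion's profit is π_O = (173 - 17 - q_O)q_O - (32q_O) = (156 - q_O)q_O - (32q_O).
∂π_O/∂q_O = 124 - 2q_O = 0, so q_O = 62.

62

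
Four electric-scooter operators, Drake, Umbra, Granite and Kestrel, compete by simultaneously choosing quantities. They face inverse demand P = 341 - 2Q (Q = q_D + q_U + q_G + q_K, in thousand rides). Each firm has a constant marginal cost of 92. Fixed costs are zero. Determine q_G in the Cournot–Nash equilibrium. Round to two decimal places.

24.90

A representative firm's profit is π_i = q_i(341 - 2Q) - 92q_i.
Setting ∂π_i/∂q_i = 0 with rivals' quantities fixed: 249 - 4q_i - 2·Σ_{j≠i} q_j = 0.
By symmetry each firm produces the same amount; substituting Σ_{j≠i} q_j = 3q_i yields q_i = 249/10.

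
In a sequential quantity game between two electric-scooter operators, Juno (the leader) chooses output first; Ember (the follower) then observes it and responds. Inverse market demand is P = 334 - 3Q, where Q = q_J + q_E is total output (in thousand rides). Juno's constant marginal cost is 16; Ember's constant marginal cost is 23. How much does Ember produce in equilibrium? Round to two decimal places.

24.75

The follower Ember best-responds to any q_J: π_E = (334 - 3Q)q_E - 23q_E.
∂π_E/∂q_E = 311 - 3q_J - 6q_E = 0 gives the reaction function q_E = (311 - 3q_J)/6.
The leader anticipates this reaction. Substituting into P = 334 - 3Q gives P = 357/2 - (3/2)q_J, so π_J = (357/2 - (3/2)q_J)q_J - 16q_J.
Leader FOC: 325/2 - 3q_J = 0, so q_J = 325/6.
Then q_E = (311 - 3·(325/6))/6 = 99/4.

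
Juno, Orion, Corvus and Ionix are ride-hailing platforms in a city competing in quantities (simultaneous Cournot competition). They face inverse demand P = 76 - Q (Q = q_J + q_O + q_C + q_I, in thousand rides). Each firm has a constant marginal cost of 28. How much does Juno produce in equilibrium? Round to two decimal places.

9.60

Each firm earns π_i = (76 - Q)q_i - 28q_i.
First-order condition (treating rivals' output as given): 48 - 2q_i - Σ_{j≠i} q_j = 0.
By symmetry each firm produces the same amount; substituting Σ_{j≠i} q_j = 3q_i yields q_i = 48/5.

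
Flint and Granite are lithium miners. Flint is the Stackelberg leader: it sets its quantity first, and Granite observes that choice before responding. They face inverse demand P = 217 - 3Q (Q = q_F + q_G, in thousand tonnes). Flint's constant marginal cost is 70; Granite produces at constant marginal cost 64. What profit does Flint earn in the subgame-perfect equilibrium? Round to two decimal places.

828.38

Solve by backward induction. Given q_F, the follower Granite maximises π_G = (217 - 3q_F - 3q_G)q_G - 64q_G.
Follower FOC: 153 - 3q_F - 6q_G = 0, so q_G(q_F) = (153 - 3q_F)/6.
Flint substitutes q_G(q_F) into its own profit: π_F = q_F(217 - 3q_F - (153 - 3q_F)/2) - 70q_F = (281/2 - (3/2)q_F)q_F - 70q_F.
Leader FOC: 141/2 - 3q_F = 0, so q_F = 47/2.
Then q_G = (153 - 3·(47/2))/6 = 55/4.
Price P = 217 - 3·(149/4) = 421/4.
Flint's profit: (421/4 - 70)·(47/2) = 828.3750.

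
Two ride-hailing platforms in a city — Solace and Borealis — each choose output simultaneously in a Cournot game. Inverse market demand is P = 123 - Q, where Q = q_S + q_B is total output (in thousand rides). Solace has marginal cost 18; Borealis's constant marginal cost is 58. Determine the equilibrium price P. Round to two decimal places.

Solace's profit: π_S = (123 - Q)q_S - (18q_S). Setting ∂π_S/∂q_S = 0: 105 - 2q_S - (q_B) = 0.
Borealis's first-order condition: 65 - 2q_B - (q_S) = 0.
Rearranging gives the reaction functions q_S = (105 - q_B)/2 and q_B = (65 - q_S)/2.
Solving the pair: q_S = 145/3, q_B = 25/3.
Total output Q = 170/3, so price P = 123 - 170/3 = 199/3.

66.33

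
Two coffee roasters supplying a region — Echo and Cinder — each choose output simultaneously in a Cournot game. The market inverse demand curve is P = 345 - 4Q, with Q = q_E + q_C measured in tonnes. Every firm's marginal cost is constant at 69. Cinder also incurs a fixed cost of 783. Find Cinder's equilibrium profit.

A representative firm's profit is π_i = q_i(345 - 4Q) - 69q_i.
First-order condition (treating rivals' output as given): 276 - 8q_i - 4q_j = 0.
By symmetry each firm produces the same amount; substituting q_j = q_i yields q_i = 276/12 = 23.
Price P = 345 - 4·46 = 161.
Cinder's profit: (161 - 69)·23 - 783 = 1333.

1333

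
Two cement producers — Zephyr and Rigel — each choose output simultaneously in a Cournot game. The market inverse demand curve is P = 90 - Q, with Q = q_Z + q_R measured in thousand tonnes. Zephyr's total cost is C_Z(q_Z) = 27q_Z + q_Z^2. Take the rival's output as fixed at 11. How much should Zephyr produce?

With the rival's output fixed at 11, Zephyr's profit is π_Z = (90 - 11 - q_Z)q_Z - (27q_Z + q_Z²) = (79 - q_Z)q_Z - (27q_Z + q_Z²).
∂π_Z/∂q_Z = 52 - 4q_Z = 0, so q_Z = 13.

13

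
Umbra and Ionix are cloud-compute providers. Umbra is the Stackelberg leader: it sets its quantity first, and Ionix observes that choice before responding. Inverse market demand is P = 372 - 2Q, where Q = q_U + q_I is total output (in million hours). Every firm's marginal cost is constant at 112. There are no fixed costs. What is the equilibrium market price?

The follower Ionix best-responds to any q_U: π_I = (372 - 2Q)q_I - 112q_I.
Setting the follower's marginal profit to zero, 260 - 2q_U - 4q_I = 0, i.e. q_I = (260 - 2q_U)/4.
The leader anticipates this reaction. Substituting into P = 372 - 2Q gives P = 242 - q_U, so π_U = (242 - q_U)q_U - 112q_U.
The leader's first-order condition 130 - 2q_U = 0 yields q_U = 65.
Then q_I = (260 - 2·65)/4 = 65/2.
Total output Q = 195/2, so price P = 372 - 2·(195/2) = 177.

177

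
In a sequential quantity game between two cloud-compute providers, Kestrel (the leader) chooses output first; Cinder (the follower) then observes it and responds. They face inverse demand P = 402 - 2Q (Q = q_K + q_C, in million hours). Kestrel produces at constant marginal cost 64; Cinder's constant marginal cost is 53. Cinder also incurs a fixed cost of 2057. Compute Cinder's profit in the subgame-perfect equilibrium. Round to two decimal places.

Solve by backward induction. Given q_K, the follower Cinder maximises π_C = (402 - 2q_K - 2q_C)q_C - 53q_C.
Follower FOC: 349 - 2q_K - 4q_C = 0, so q_C(q_K) = (349 - 2q_K)/4.
Kestrel substitutes q_C(q_K) into its own profit: π_K = q_K(402 - 2q_K - (349 - 2q_K)/2) - 64q_K = (455/2 - q_K)q_K - 64q_K.
The leader's first-order condition 327/2 - 2q_K = 0 yields q_K = 327/4.
Then q_C = (349 - 2·(327/4))/4 = 371/8.
Price P = 402 - 2·(1025/8) = 583/4.
Cinder's profit: (583/4 - 53)·(371/8) - 2057 = 2244.2813.

2244.28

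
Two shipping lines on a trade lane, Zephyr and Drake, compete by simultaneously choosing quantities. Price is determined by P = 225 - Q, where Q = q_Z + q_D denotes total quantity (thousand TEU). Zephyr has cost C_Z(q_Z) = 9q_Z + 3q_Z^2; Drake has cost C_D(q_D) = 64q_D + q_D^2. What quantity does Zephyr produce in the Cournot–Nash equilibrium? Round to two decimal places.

Zephyr's profit: π_Z = (225 - Q)q_Z - (9q_Z + 3q_Z²). Setting ∂π_Z/∂q_Z = 0: 216 - 8q_Z - (q_D) = 0.
Drake's profit: π_D = (225 - Q)q_D - (64q_D + q_D²). Setting ∂π_D/∂q_D = 0: 161 - 4q_D - (q_Z) = 0.
Rearranging gives the reaction functions q_Z = (216 - q_D)/8 and q_D = (161 - q_Z)/4.
Substituting one into the other gives q_Z = 703/31 and q_D = 1072/31.

22.68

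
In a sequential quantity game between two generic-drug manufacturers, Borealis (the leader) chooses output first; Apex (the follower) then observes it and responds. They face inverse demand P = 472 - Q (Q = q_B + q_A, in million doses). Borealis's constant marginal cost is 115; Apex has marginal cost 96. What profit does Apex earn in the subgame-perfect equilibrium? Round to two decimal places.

Solve by backward induction. Given q_B, the follower Apex maximises π_A = (472 - q_B - q_A)q_A - 96q_A.
Setting the follower's marginal profit to zero, 376 - q_B - 2q_A = 0, i.e. q_A = (376 - q_B)/2.
Borealis substitutes q_A(q_B) into its own profit: π_B = q_B(472 - q_B - (376 - q_B)/2) - 115q_B = (284 - (1/2)q_B)q_B - 115q_B.
Leader FOC: 169 - q_B = 0, so q_B = 169.
Then q_A = (376 - 169)/2 = 207/2.
Price P = 472 - 545/2 = 399/2.
Apex's profit: (399/2 - 96)·(207/2) = 10712.2500.

10712.25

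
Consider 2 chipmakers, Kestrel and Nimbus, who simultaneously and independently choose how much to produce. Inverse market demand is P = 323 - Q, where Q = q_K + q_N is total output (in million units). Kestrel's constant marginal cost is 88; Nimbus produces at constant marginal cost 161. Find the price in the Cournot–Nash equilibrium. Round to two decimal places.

190.67

Kestrel's profit: π_K = (323 - Q)q_K - (88q_K). Setting ∂π_K/∂q_K = 0: 235 - 2q_K - (q_N) = 0.
Nimbus's first-order condition: 162 - 2q_N - (q_K) = 0.
So q_K = (235 - q_N)/2 and q_N = (162 - q_K)/2.
Solving the pair: q_K = 308/3, q_N = 89/3.
Total output Q = 397/3, so price P = 323 - 397/3 = 572/3.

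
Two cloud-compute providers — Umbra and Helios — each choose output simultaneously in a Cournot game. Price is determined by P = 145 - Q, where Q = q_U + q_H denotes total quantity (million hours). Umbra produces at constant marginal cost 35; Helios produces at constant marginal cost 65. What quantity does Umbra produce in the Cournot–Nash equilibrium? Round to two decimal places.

46.67

Umbra's profit: π_U = (145 - Q)q_U - (35q_U). Setting ∂π_U/∂q_U = 0: 110 - 2q_U - (q_H) = 0.
Helios's first-order condition: 80 - 2q_H - (q_U) = 0.
Rearranging gives the reaction functions q_U = (110 - q_H)/2 and q_H = (80 - q_U)/2.
Substituting one into the other gives q_U = 140/3 and q_H = 50/3.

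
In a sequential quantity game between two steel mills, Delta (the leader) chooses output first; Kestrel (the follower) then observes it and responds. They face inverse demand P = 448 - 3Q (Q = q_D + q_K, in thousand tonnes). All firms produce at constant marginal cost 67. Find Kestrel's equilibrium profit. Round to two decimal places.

3024.19

The follower Kestrel best-responds to any q_D: π_K = (448 - 3Q)q_K - 67q_K.
Follower FOC: 381 - 3q_D - 6q_K = 0, so q_K(q_D) = (381 - 3q_D)/6.
Delta substitutes q_K(q_D) into its own profit: π_D = q_D(448 - 3q_D - (381 - 3q_D)/2) - 67q_D = (515/2 - (3/2)q_D)q_D - 67q_D.
Leader FOC: 381/2 - 3q_D = 0, so q_D = 127/2.
Then q_K = (381 - 3·(127/2))/6 = 127/4.
Price P = 448 - 3·(381/4) = 649/4.
Kestrel's profit: (649/4 - 67)·(127/4) = 3024.1875.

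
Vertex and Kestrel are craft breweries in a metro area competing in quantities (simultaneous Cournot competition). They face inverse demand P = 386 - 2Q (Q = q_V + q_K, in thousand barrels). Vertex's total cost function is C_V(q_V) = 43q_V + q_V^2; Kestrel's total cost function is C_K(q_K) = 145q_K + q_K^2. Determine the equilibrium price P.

240

Vertex's profit: π_V = (386 - 2Q)q_V - (43q_V + q_V²). Setting ∂π_V/∂q_V = 0: 343 - 6q_V - 2(q_K) = 0.
Kestrel's first-order condition: 241 - 6q_K - 2(q_V) = 0.
Best responses: q_V = (343 - 2q_K)/6, q_K = (241 - 2q_V)/6.
Substituting one into the other gives q_V = 197/4 and q_K = 95/4.
Total output Q = 73, so price P = 386 - 2·73 = 240.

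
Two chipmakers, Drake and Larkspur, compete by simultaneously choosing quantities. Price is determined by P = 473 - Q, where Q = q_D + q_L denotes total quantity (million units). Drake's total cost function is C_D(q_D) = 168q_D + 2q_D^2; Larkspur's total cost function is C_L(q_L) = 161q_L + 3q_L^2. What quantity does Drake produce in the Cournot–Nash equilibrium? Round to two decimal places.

Drake's profit: π_D = (473 - Q)q_D - (168q_D + 2q_D²). Setting ∂π_D/∂q_D = 0: 305 - 6q_D - (q_L) = 0.
Larkspur's profit: π_L = (473 - Q)q_L - (161q_L + 3q_L²). Setting ∂π_L/∂q_L = 0: 312 - 8q_L - (q_D) = 0.
Best responses: q_D = (305 - q_L)/6, q_L = (312 - q_D)/8.
Substituting one into the other gives q_D = 45.2766 and q_L = 1567/47.

45.28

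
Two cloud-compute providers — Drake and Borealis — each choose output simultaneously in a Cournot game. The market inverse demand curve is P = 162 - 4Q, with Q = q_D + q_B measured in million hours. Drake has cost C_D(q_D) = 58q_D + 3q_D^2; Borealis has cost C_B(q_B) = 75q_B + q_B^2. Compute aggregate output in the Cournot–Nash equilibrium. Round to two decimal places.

Drake's profit: π_D = (162 - 4Q)q_D - (58q_D + 3q_D²). Setting ∂π_D/∂q_D = 0: 104 - 14q_D - 4(q_B) = 0.
Borealis's first-order condition: 87 - 10q_B - 4(q_D) = 0.
Rearranging gives the reaction functions q_D = (104 - 4q_B)/14 and q_B = (87 - 4q_D)/10.
Substituting one into the other gives q_D = 173/31 and q_B = 401/62.
Total output Q = 173/31 + 401/62 = 747/62.

12.05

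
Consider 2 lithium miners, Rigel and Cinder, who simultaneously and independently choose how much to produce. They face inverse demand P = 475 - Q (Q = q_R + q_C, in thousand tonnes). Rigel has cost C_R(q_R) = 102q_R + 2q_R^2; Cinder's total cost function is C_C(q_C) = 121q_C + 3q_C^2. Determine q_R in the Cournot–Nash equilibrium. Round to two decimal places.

Rigel's profit: π_R = (475 - Q)q_R - (102q_R + 2q_R²). Setting ∂π_R/∂q_R = 0: 373 - 6q_R - (q_C) = 0.
Cinder's first-order condition: 354 - 8q_C - (q_R) = 0.
So q_R = (373 - q_C)/6 and q_C = (354 - q_R)/8.
Solving the pair: q_R = 55.9574, q_C = 1751/47.

55.96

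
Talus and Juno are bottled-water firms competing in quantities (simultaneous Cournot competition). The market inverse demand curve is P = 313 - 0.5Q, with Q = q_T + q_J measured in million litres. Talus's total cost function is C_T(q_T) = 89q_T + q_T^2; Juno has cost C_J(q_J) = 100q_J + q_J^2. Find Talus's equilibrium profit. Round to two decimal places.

6265.28

Talus's profit: π_T = (313 - 0.5Q)q_T - (89q_T + q_T²). Setting ∂π_T/∂q_T = 0: 224 - 3q_T - (1/2)(q_J) = 0.
Juno's profit: π_J = (313 - 0.5Q)q_J - (100q_J + q_J²). Setting ∂π_J/∂q_J = 0: 213 - 3q_J - (1/2)(q_T) = 0.
Rearranging gives the reaction functions q_T = (224 - (1/2)q_J)/3 and q_J = (213 - (1/2)q_T)/3.
Substituting one into the other gives q_T = 64.6286 and q_J = 60.2286.
Price P = 313 - (1/2)·(874/7) = 1754/7.
Talus's profit: (1754/7)·64.6286 - 89·64.6286 - 64.6286² = 6265.2784.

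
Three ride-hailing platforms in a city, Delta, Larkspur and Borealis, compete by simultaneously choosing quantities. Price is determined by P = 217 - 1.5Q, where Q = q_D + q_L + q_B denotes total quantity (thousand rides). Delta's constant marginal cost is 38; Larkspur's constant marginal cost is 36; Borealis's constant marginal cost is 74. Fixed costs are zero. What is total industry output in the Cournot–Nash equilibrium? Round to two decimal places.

83.83

Delta's profit: π_D = (217 - 1.5Q)q_D - (38q_D). Setting ∂π_D/∂q_D = 0: 179 - 3q_D - (3/2)(q_L + q_B) = 0.
Larkspur's first-order condition: 181 - 3q_L - (3/2)(q_D + q_B) = 0.
Borealis's profit: π_B = (217 - 1.5Q)q_B - (74q_B). Setting ∂π_B/∂q_B = 0: 143 - 3q_B - (3/2)(q_D + q_L) = 0.
Adding the 3 first-order conditions: 503 − 6Q = 0, so Q = 503/6.
Back-substituting: q_D = (179 − 503/4)/(3/2) = 71/2, q_L = (181 − 503/4)/(3/2) = 221/6, q_B = (143 − 503/4)/(3/2) = 23/2.
Total output Q = 71/2 + 221/6 + 23/2 = 503/6.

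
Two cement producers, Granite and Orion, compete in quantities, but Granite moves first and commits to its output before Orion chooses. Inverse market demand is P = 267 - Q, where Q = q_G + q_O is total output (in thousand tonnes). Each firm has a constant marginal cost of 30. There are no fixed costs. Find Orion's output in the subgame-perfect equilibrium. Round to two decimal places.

The follower Orion best-responds to any q_G: π_O = (267 - Q)q_O - 30q_O.
Follower FOC: 237 - q_G - 2q_O = 0, so q_O(q_G) = (237 - q_G)/2.
Granite substitutes q_O(q_G) into its own profit: π_G = q_G(267 - q_G - (237 - q_G)/2) - 30q_G = (297/2 - (1/2)q_G)q_G - 30q_G.
Maximising: ∂π_G/∂q_G = 237/2 - q_G = 0, giving q_G = 237/2.
Then q_O = (237 - 237/2)/2 = 237/4.

59.25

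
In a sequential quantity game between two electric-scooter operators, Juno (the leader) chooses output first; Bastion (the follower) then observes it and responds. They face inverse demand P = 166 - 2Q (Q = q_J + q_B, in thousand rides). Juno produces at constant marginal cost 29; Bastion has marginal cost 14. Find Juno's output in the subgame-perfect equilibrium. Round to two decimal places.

30.50

Solve by backward induction. Given q_J, the follower Bastion maximises π_B = (166 - 2q_J - 2q_B)q_B - 14q_B.
Setting the follower's marginal profit to zero, 152 - 2q_J - 4q_B = 0, i.e. q_B = (152 - 2q_J)/4.
The leader anticipates this reaction. Substituting into P = 166 - 2Q gives P = 90 - q_J, so π_J = (90 - q_J)q_J - 29q_J.
Maximising: ∂π_J/∂q_J = 61 - 2q_J = 0, giving q_J = 61/2.
Then q_B = (152 - 2·(61/2))/4 = 91/4.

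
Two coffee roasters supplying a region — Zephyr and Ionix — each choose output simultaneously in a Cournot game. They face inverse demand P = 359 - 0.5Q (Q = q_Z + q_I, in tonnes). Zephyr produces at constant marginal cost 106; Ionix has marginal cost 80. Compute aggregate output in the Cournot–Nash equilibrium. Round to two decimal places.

354.67

Zephyr's profit: π_Z = (359 - 0.5Q)q_Z - (106q_Z). Setting ∂π_Z/∂q_Z = 0: 253 - q_Z - (1/2)(q_I) = 0.
Ionix's profit: π_I = (359 - 0.5Q)q_I - (80q_I). Setting ∂π_I/∂q_I = 0: 279 - q_I - (1/2)(q_Z) = 0.
So q_Z = (253 - (1/2)q_I) and q_I = (279 - (1/2)q_Z).
Substituting one into the other gives q_Z = 454/3 and q_I = 610/3.
Total output Q = 454/3 + 610/3 = 1064/3.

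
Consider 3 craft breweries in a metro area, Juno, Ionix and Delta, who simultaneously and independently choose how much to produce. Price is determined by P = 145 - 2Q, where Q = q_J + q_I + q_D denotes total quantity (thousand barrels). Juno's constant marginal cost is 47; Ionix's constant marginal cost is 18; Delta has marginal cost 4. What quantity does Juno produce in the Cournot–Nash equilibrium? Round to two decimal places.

Juno's profit: π_J = (145 - 2Q)q_J - (47q_J). Setting ∂π_J/∂q_J = 0: 98 - 4q_J - 2(q_I + q_D) = 0.
Ionix's first-order condition: 127 - 4q_I - 2(q_J + q_D) = 0.
Delta's first-order condition: 141 - 4q_D - 2(q_J + q_I) = 0.
Adding the 3 conditions: 366 − 4Q − 4Q = 0, i.e. Q = 183/4.
Back-substituting: q_J = (98 − 183/2)/2 = 13/4, q_I = (127 − 183/2)/2 = 71/4, q_D = (141 − 183/2)/2 = 99/4.

3.25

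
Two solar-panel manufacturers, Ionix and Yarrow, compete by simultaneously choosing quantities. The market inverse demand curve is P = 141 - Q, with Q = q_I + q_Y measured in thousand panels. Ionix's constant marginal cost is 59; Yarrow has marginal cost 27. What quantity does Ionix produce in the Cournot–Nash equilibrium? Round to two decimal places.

Ionix's profit: π_I = (141 - Q)q_I - (59q_I). Setting ∂π_I/∂q_I = 0: 82 - 2q_I - (q_Y) = 0.
Yarrow's profit: π_Y = (141 - Q)q_Y - (27q_Y). Setting ∂π_Y/∂q_Y = 0: 114 - 2q_Y - (q_I) = 0.
Rearranging gives the reaction functions q_I = (82 - q_Y)/2 and q_Y = (114 - q_I)/2.
Solving the pair: q_I = 50/3, q_Y = 146/3.

16.67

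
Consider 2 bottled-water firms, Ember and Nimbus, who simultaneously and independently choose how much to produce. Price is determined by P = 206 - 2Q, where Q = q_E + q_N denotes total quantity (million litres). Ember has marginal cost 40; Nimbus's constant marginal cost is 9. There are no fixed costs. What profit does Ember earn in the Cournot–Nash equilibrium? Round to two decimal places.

Ember's profit: π_E = (206 - 2Q)q_E - (40q_E). Setting ∂π_E/∂q_E = 0: 166 - 4q_E - 2(q_N) = 0.
Nimbus's first-order condition: 197 - 4q_N - 2(q_E) = 0.
So q_E = (166 - 2q_N)/4 and q_N = (197 - 2q_E)/4.
Substituting one into the other gives q_E = 45/2 and q_N = 38.
Price P = 206 - 2·(121/2) = 85.
Ember's profit: (85 - 40)·(45/2) = 1012.5000.

1012.50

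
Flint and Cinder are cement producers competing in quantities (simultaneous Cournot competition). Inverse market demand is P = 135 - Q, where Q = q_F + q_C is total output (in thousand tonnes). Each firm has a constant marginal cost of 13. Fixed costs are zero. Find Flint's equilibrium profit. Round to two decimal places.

Each firm earns π_i = (135 - Q)q_i - 13q_i.
First-order condition (treating rivals' output as given): 122 - 2q_i - q_j = 0.
By symmetry each firm produces the same amount; substituting q_j = q_i yields q_i = 122/3.
Price P = 135 - 244/3 = 161/3.
Flint's profit: (161/3 - 13)·(122/3) = 1653.7778.

1653.78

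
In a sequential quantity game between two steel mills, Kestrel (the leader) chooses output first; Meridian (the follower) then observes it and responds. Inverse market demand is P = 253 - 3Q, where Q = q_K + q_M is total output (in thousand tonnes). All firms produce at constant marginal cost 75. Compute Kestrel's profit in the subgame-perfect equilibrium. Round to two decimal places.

1320.17

The follower Meridian best-responds to any q_K: π_M = (253 - 3Q)q_M - 75q_M.
Setting the follower's marginal profit to zero, 178 - 3q_K - 6q_M = 0, i.e. q_M = (178 - 3q_K)/6.
The leader anticipates this reaction. Substituting into P = 253 - 3Q gives P = 164 - (3/2)q_K, so π_K = (164 - (3/2)q_K)q_K - 75q_K.
Leader FOC: 89 - 3q_K = 0, so q_K = 89/3.
Then q_M = (178 - 3·(89/3))/6 = 89/6.
Price P = 253 - 3·(89/2) = 239/2.
Kestrel's profit: (239/2 - 75)·(89/3) = 1320.1667.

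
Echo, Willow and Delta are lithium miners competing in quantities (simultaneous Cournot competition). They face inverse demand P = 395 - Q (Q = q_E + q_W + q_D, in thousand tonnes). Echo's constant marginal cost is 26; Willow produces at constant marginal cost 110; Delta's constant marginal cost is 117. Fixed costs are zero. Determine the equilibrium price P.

162

Echo's profit: π_E = (395 - Q)q_E - (26q_E). Setting ∂π_E/∂q_E = 0: 369 - 2q_E - (q_W + q_D) = 0.
Willow's profit: π_W = (395 - Q)q_W - (110q_W). Setting ∂π_W/∂q_W = 0: 285 - 2q_W - (q_E + q_D) = 0.
Delta's first-order condition: 278 - 2q_D - (q_E + q_W) = 0.
Adding the 3 first-order conditions: 932 − 4Q = 0, so Q = 233.
Back-substituting: q_E = (369 − 233) = 136, q_W = (285 − 233) = 52, q_D = (278 − 233) = 45.
Total output Q = 233, so price P = 395 - 233 = 162.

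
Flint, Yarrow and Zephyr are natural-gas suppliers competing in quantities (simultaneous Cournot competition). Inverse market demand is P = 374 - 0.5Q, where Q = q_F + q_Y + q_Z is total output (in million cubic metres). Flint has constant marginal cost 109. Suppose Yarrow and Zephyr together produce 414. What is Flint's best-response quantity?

With rivals' combined output fixed at 414, Flint's profit is π_F = (374 - (1/2)·414 - (1/2)q_F)q_F - (109q_F) = (167 - (1/2)q_F)q_F - (109q_F).
∂π_F/∂q_F = 58 - q_F = 0, so q_F = 58.

58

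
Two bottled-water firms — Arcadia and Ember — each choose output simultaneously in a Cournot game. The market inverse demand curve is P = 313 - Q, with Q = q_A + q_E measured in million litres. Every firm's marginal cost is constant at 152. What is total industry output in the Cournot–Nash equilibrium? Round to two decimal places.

107.33

A representative firm's profit is π_i = q_i(313 - Q) - 152q_i.
Setting ∂π_i/∂q_i = 0 with rivals' quantities fixed: 161 - 2q_i - q_j = 0.
With identical firms every q_j equals q_i, so q_j = q_i and 161 = 3q_i, giving q_i = 161/3.
Total output Q = 161/3 + 161/3 = 322/3.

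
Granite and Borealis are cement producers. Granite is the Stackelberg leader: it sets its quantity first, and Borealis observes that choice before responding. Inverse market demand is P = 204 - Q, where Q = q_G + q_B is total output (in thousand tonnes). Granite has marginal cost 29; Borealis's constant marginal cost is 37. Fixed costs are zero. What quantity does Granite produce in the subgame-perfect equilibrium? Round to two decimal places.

The follower Borealis best-responds to any q_G: π_B = (204 - Q)q_B - 37q_B.
Setting the follower's marginal profit to zero, 167 - q_G - 2q_B = 0, i.e. q_B = (167 - q_G)/2.
The leader anticipates this reaction. Substituting into P = 204 - Q gives P = 241/2 - (1/2)q_G, so π_G = (241/2 - (1/2)q_G)q_G - 29q_G.
The leader's first-order condition 183/2 - q_G = 0 yields q_G = 183/2.
Then q_B = (167 - 183/2)/2 = 151/4.

91.50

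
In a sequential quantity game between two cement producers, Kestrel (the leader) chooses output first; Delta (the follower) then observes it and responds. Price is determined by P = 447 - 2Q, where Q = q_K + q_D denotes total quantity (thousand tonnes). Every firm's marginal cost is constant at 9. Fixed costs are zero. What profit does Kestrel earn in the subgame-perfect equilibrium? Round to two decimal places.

11990.25

Solve by backward induction. Given q_K, the follower Delta maximises π_D = (447 - 2q_K - 2q_D)q_D - 9q_D.
Follower FOC: 438 - 2q_K - 4q_D = 0, so q_D(q_K) = (438 - 2q_K)/4.
Kestrel substitutes q_D(q_K) into its own profit: π_K = q_K(447 - 2q_K - (438 - 2q_K)/2) - 9q_K = (228 - q_K)q_K - 9q_K.
Maximising: ∂π_K/∂q_K = 219 - 2q_K = 0, giving q_K = 219/2.
Then q_D = (438 - 2·(219/2))/4 = 219/4.
Price P = 447 - 2·(657/4) = 237/2.
Kestrel's profit: (237/2 - 9)·(219/2) = 11990.2500.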